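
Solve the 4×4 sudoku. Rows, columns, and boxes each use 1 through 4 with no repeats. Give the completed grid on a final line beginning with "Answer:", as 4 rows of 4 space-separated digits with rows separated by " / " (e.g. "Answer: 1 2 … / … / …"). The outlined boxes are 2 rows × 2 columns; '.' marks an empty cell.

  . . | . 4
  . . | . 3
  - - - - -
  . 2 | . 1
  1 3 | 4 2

Step 1. [r1c2∈{1}] r1c2's peers cover all but 1, so r1c2=1.
Step 2. [r1c3∈{2}] nothing but 2 survives at r1c3, so r1c3=2.
Step 3. [r2c2∈{4}] r2c2's peers cover all but 4. So r2c2=4.
Step 4. [r3c3∈{3}] r3c3 has the single candidate 3. So r3c3=3.
Step 5. [r2c1∈{2}] r2c1 has the single candidate 2, so r2c1=2.
Step 6. [r3c1∈{4}] nothing but 4 survives at r3c1 ⇒ r3c1=4.
Step 7. [r1c1∈{3}] r1c1's peers cover all but 3. So r1c1=3.
Step 8. [r2c3∈{1}] only 1 remains possible at r2c3, so r2c3=1.

Answer: 3 1 2 4 / 2 4 1 3 / 4 2 3 1 / 1 3 4 2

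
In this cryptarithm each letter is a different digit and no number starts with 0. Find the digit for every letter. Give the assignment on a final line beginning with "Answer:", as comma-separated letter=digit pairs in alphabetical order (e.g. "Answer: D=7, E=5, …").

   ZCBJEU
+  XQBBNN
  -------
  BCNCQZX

Step 1. [col 1: U + N ≡ X (mod 10)] X=5 is one option consistent with column 1 (U + N ≡ X (mod 10), carry-in 0) — take it. So X=5.
Step 2. [B] adding two 6-digit numbers gives at most 6+1 digits, and here it does — B is that final carry and must be 1, so B=1.
Step 3. [col 1: U + N ≡ X (mod 10)] U=9 is one option consistent with column 1 (U + N ≡ X (mod 10), carry-in 0) — take it ⇒ U=9.
Step 4. [col 1: U + N ≡ X (mod 10)] from column 1 (U=9, X=5, carry-in 0, digits 1,5,9 already taken and all letters distinct): N must equal 6 ⇒ N=6.
Step 5. [col 2: E + N ≡ Z (mod 10)] Z=7 is one option consistent with column 2 (E + N ≡ Z (mod 10), carry-in 1) — take it. So Z=7.
Step 6. [col 2: E + N ≡ Z (mod 10)] in column 2 we have E+N≡Z with carry-in 1; given N=6, Z=7 and digits 1,5,6,7,9 already taken and all letters distinct, that pins E to 0. So E=0.
Step 7. [col 3: J + B ≡ Q (mod 10)] J=3 is one option consistent with column 3 (J + B ≡ Q (mod 10), carry-in 0) — take it ⇒ J=3.
Step 8. [col 3: J + B ≡ Q (mod 10)] column 3 reads J+B+carry(0)=Q with J=3, B=1; with digits 0,1,3,5,6,7,9 already taken and all letters distinct, the only value for Q is 4. So Q=4.
Step 9. [col 4: B + B ≡ C (mod 10)] in column 4 we have B+B≡C with carry-in 0; given B=1 and digits 0,1,3,4,5,6,7,9 already taken and all letters distinct, that pins C to 2 ⇒ C=2.

Answer: B=1, C=2, E=0, J=3, N=6, Q=4, U=9, X=5, Z=7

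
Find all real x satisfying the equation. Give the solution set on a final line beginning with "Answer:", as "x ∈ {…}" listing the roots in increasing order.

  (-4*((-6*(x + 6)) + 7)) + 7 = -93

Step 1. [(-4*((-6*(x + 6)) + 7)) + 7 = -93] peel the +7: subtract 7 from each side, so sub: -4*((-6*(x + 6)) + 7) = -100.
Step 2. [-4*((-6*(x + 6)) + 7) = -100] leading coefficient -4: divide by -4, so div: (-6*(x + 6)) + 7 = 25.
Step 3. [(-6*(x + 6)) + 7 = 25] +7 is outermost — subtract 7 both sides, so sub: -6*(x + 6) = 18.
Step 4. [-6*(x + 6) = 18] -6 out front; divide by -6 ⇒ div: x + 6 = -3.
Step 5. [x + 6 = -3] the outer +6 inverts by subtracting 6. So sub: x = -9.

Answer: x ∈ {-9}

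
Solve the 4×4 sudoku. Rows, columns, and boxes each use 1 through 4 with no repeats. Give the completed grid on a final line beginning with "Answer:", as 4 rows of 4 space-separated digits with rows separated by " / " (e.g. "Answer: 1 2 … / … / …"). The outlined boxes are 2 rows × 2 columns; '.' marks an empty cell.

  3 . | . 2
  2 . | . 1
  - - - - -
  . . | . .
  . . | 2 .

Step 1. [r2c2∈{4}] r2c2 is down to just 4, so r2c2=4.
Step 2. [r3c3∈{1,3,4}] col 3 places 1 nowhere but r3c3, so r3c3=1.
Step 3. [r4c1∈{1,4}] r4c1 is the only open cell in col 1 admitting 1. So r4c1=1.
Step 4. [r4c4∈{3,4}] in row 4, 4 fits only at r4c4. So r4c4=4.
Step 5. [r4c2∈{3}] nothing but 3 survives at r4c2, so r4c2=3.
Step 6. [r3c2∈{2}] nothing but 2 survives at r3c2, so r3c2=2.
Step 7. [r2c3∈{3}] r2c3 has the single candidate 3. So r2c3=3.
Step 8. [r3c1∈{4}] only 4 remains possible at r3c1 ⇒ r3c1=4.
Step 9. [r3c4∈{3}] only 3 remains possible at r3c4. So r3c4=3.
Step 10. [r1c3∈{4}] nothing but 4 survives at r1c3, so r1c3=4.
Step 11. [r1c2∈{1}] only 1 remains possible at r1c2, so r1c2=1.

Answer: 3 1 4 2 / 2 4 3 1 / 4 2 1 3 / 1 3 2 4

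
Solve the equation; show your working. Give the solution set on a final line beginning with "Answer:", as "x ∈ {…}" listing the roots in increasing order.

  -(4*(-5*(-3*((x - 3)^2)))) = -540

Step 1. [-(4*(-5*(-3*((x - 3)^2)))) = -540] LHS negated; negate both sides ⇒ neg: 4*(-5*(-3*((x - 3)^2))) = 540.
Step 2. [4*(-5*(-3*((x - 3)^2))) = 540] 4 out front; divide by 4 ⇒ div: -5*(-3*((x - 3)^2)) = 135.
Step 3. [-5*(-3*((x - 3)^2)) = 135] leading coefficient -5: divide by -5 ⇒ div: -3*((x - 3)^2) = -27.
Step 4. [-3*((x - 3)^2) = -27] LHS = -3·(…); ÷-3 both sides. So div: (x - 3)^2 = 9.
Step 5. [(x - 3)^2 = 9] √ both sides: 9 ≥ 0 gives two branches. So sqrt: x - 3 = 3 or -3.
Step 6. [x - 3 = 3 or -3] add 3: x sits inside (… - 3), so sub: x = 6 or 0.

Answer: x ∈ {0, 6}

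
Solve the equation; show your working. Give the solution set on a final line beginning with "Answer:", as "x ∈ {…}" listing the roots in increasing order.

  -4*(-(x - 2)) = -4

Step 1. [-4*(-(x - 2)) = -4] divide by the outer -4. So div: -(x - 2) = 1.
Step 2. [-(x - 2) = 1] LHS negated; negate both sides ⇒ neg: x - 2 = -1.
Step 3. [x - 2 = -1] the outer -2 inverts by adding 2. So sub: x = 1.

Answer: x ∈ {1}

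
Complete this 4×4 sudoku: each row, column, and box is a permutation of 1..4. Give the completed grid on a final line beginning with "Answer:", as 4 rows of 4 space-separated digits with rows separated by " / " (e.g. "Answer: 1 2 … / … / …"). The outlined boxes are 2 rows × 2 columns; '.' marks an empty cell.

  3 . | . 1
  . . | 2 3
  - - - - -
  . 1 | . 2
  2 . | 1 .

Step 1. [r2c2∈{4}] r2c2's peers cover all but 4, so r2c2=4.
Step 2. [r4c4∈{4}] only 4 remains possible at r4c4, so r4c4=4.
Step 3. [r1c3∈{4}] r1c3 is down to just 4. So r1c3=4.
Step 4. [r4c2∈{3}] nothing but 3 survives at r4c2. So r4c2=3.
Step 5. [r1c2∈{2}] r1c2's peers cover all but 2 ⇒ r1c2=2.
Step 6. [r3c3∈{3}] r3c3 is down to just 3 ⇒ r3c3=3.
Step 7. [r3c1∈{4}] only 4 remains possible at r3c1, so r3c1=4.
Step 8. [r2c1∈{1}] only 1 remains possible at r2c1 ⇒ r2c1=1.

Answer: 3 2 4 1 / 1 4 2 3 / 4 1 3 2 / 2 3 1 4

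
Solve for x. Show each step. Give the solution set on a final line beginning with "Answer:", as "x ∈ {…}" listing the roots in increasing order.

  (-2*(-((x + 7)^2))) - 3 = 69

Step 1. [(-2*(-((x + 7)^2))) - 3 = 69] peel the -3: add 3 from each side. So sub: -2*(-((x + 7)^2)) = 72.
Step 2. [-2*(-((x + 7)^2)) = 72] -2·(inner) — divide through by -2. So div: -((x + 7)^2) = -36.
Step 3. [-((x + 7)^2) = -36] LHS negated; negate both sides. So neg: (x + 7)^2 = 36.
Step 4. [(x + 7)^2 = 36] 36 ≥ 0, LHS is (·)² — take ±√. So sqrt: x + 7 = 6 or -6.
Step 5. [x + 7 = 6 or -6] 7 comes off first (subtract 7). So sub: x = -1 or -13.

Answer: x ∈ {-13, -1}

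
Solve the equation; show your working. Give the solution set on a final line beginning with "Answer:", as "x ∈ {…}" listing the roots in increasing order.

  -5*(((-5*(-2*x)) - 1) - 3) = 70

Step 1. [-5*(((-5*(-2*x)) - 1) - 3) = 70] -5 out front; divide by -5 ⇒ div: ((-5*(-2*x)) - 1) - 3 = -14.
Step 2. [((-5*(-2*x)) - 1) - 3 = -14] 3 comes off first (add 3), so sub: (-5*(-2*x)) - 1 = -11.
Step 3. [(-5*(-2*x)) - 1 = -11] -1 is outermost — add 1 both sides ⇒ sub: -5*(-2*x) = -10.
Step 4. [-5*(-2*x) = -10] leading coefficient -5: divide by -5 ⇒ div: -2*x = 2.
Step 5. [-2*x = 2] -2·(inner) — divide through by -2, so div: x = -1.

Answer: x ∈ {-1}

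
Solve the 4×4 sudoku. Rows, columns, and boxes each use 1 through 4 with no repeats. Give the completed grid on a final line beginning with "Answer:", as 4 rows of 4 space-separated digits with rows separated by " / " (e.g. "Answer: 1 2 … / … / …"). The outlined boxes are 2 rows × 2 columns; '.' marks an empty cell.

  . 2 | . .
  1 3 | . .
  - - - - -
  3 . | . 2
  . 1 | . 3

Step 1. [r4c3∈{4}] r4c3 has the single candidate 4, so r4c3=4.
Step 2. [r1c4∈{1,4}] r1c4 is the only open cell in col 4 admitting 1 ⇒ r1c4=1.
Step 3. [r2c4∈{4}] r2c4 is down to just 4. So r2c4=4.
Step 4. [r3c2∈{4}] r3c2 has the single candidate 4. So r3c2=4.
Step 5. [r1c3∈{3}] r1c3's peers cover all but 3 ⇒ r1c3=3.
Step 6. [r1c1∈{4}] only 4 remains possible at r1c1, so r1c1=4.
Step 7. [r2c3∈{2}] r2c3 is down to just 2, so r2c3=2.
Step 8. [r3c3∈{1}] only 1 remains possible at r3c3. So r3c3=1.
Step 9. [r4c1∈{2}] r4c1's peers cover all but 2, so r4c1=2.

Answer: 4 2 3 1 / 1 3 2 4 / 3 4 1 2 / 2 1 4 3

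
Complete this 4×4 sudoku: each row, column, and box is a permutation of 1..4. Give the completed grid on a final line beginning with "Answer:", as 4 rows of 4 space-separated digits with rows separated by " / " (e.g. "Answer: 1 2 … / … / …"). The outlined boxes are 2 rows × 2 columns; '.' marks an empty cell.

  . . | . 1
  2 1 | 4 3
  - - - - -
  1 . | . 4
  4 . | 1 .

Step 1. [r4c2∈{2,3}] r4c2 is the only open cell in row 4 admitting 3, so r4c2=3.
Step 2. [r3c3∈{2,3}] 3 has one home in row 3: r3c3, so r3c3=3.
Step 3. [r3c2∈{2}] only 2 remains possible at r3c2, so r3c2=2.
Step 4. [r4c4∈{2}] r4c4's peers cover all but 2, so r4c4=2.
Step 5. [r1c3∈{2}] r1c3's peers cover all but 2, so r1c3=2.
Step 6. [r1c1∈{3}] r1c1 is down to just 3 ⇒ r1c1=3.
Step 7. [r1c2∈{4}] r1c2 has the single candidate 4. So r1c2=4.

Answer: 3 4 2 1 / 2 1 4 3 / 1 2 3 4 / 4 3 1 2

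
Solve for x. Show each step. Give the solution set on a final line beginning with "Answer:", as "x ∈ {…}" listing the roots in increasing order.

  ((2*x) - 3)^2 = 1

Step 1. [((2*x) - 3)^2 = 1] √ both sides: 1 ≥ 0 gives two branches, so sqrt: (2*x) - 3 = 1 or -1.
Step 2. [(2*x) - 3 = 1 or -1] 3 comes off first (add 3). So sub: 2*x = 4 or 2.
Step 3. [2*x = 4 or 2] LHS = 2·(…); ÷2 both sides. So div: x = 2 or 1.

Answer: x ∈ {1, 2}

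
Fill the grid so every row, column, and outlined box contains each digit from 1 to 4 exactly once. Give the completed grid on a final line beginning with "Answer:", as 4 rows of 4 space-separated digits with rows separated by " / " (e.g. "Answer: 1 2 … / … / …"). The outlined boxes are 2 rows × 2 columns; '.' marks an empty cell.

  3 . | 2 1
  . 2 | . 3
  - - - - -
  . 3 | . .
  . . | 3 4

Step 1. [r2c1∈{1,4}] in row 2, 1 fits only at r2c1, so r2c1=1.
Step 2. [r4c1∈{2}] r4c1 has the single candidate 2. So r4c1=2.
Step 3. [r1c2∈{4}] nothing but 4 survives at r1c2. So r1c2=4.
Step 4. [r2c3∈{4}] r2c3 has the single candidate 4. So r2c3=4.
Step 5. [r3c3∈{1}] only 1 remains possible at r3c3, so r3c3=1.
Step 6. [r4c2∈{1}] nothing but 1 survives at r4c2. So r4c2=1.
Step 7. [r3c4∈{2}] only 2 remains possible at r3c4 ⇒ r3c4=2.
Step 8. [r3c1∈{4}] only 4 remains possible at r3c1 ⇒ r3c1=4.

Answer: 3 4 2 1 / 1 2 4 3 / 4 3 1 2 / 2 1 3 4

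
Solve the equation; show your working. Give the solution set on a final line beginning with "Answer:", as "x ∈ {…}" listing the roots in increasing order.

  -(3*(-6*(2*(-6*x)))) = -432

Step 1. [-(3*(-6*(2*(-6*x)))) = -432] LHS negated; negate both sides ⇒ neg: 3*(-6*(2*(-6*x))) = 432.
Step 2. [3*(-6*(2*(-6*x))) = 432] divide by the outer 3 ⇒ div: -6*(2*(-6*x)) = 144.
Step 3. [-6*(2*(-6*x)) = 144] leading coefficient -6: divide by -6, so div: 2*(-6*x) = -24.
Step 4. [2*(-6*x) = -24] 2 out front; divide by 2 ⇒ div: -6*x = -12.
Step 5. [-6*x = -12] leading coefficient -6: divide by -6. So div: x = 2.

Answer: x ∈ {2}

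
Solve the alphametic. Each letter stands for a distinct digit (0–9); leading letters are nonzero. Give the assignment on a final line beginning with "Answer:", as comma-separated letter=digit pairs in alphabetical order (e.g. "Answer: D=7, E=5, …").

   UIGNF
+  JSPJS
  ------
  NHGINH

Step 1. [col 1: F + S ≡ H (mod 10)] column 1 (F + S ≡ H (mod 10), carry-in 0) doesn't pin S yet; pick S=6 and continue ⇒ S=6.
Step 2. [N] adding two 5-digit numbers gives at most 5+1 digits, and here it does — N is that final carry and must be 1. So N=1.
Step 3. [col 1: F + S ≡ H (mod 10)] H=4 is one option consistent with column 1 (F + S ≡ H (mod 10), carry-in 0) — take it ⇒ H=4.
Step 4. [col 1: F + S ≡ H (mod 10)] from column 1 (S=6, H=4, carry-in 0, digits 1,4,6 already taken and all letters distinct): F must equal 8 ⇒ F=8.
Step 5. [col 2: N + J ≡ N (mod 10)] column 2 reads N+J+carry(1)=N with N=1; with digits 1,4,6,8 already taken and all letters distinct, the only value for J is 9, so J=9.
Step 6. [col 3: G + P ≡ I (mod 10)] no forcing yet in column 3 (carry-in 1); I=0 is free and consistent — try it ⇒ I=0.
Step 7. [col 3: G + P ≡ I (mod 10)] no forcing yet in column 3 (carry-in 1); G=7 is free and consistent — try it ⇒ G=7.
Step 8. [col 3: G + P ≡ I (mod 10)] from column 3 (G=7, I=0, carry-in 1, digits 0,1,4,6,7,8,9 already taken and all letters distinct): P must equal 2 ⇒ P=2.
Step 9. [col 5: U + J ≡ H (mod 10)] column 5 reads U+J+carry(0)=H with J=9, H=4; with digits 0,1,2,4,6,7,8,9 already taken and all letters distinct, the only value for U is 5 ⇒ U=5.

Answer: F=8, G=7, H=4, I=0, J=9, N=1, P=2, S=6, U=5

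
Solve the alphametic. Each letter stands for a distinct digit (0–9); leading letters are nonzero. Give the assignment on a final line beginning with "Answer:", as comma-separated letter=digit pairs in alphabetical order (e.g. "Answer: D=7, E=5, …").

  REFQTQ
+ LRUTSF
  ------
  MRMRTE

Step 1. [col 1: Q + F ≡ E (mod 10)] no forcing yet in column 1 (carry-in 0); E=9 is free and consistent — try it, so E=9.
Step 2. [col 1: Q + F ≡ E (mod 10)] F=6 is one option consistent with column 1 (Q + F ≡ E (mod 10), carry-in 0) — take it ⇒ F=6.
Step 3. [col 1: Q + F ≡ E (mod 10)] from column 1 (F=6, E=9, carry-in 0, digits 6,9 already taken and all letters distinct): Q must equal 3 ⇒ Q=3.
Step 4. [col 2: T + S ≡ T (mod 10)] from column 2 (nothing yet, carry-in 0, digits 3,6,9 already taken and all letters distinct): S must equal 0. So S=0.
Step 5. [col 2: T + S ≡ T (mod 10)] several values work for T in column 2 (T + S ≡ T (mod 10), carry-in 0); try T=8, so T=8.
Step 6. [col 3: Q + T ≡ R (mod 10)] in column 3 we have Q+T≡R with carry-in 0; given Q=3, T=8 and digits 0,3,6,8,9 already taken and all letters distinct, that pins R to 1, so R=1.
Step 7. [col 4: F + U ≡ M (mod 10)] column 4 (F + U ≡ M (mod 10), carry-in 1) doesn't pin M yet; pick M=4 and continue ⇒ M=4.
Step 8. [col 4: F + U ≡ M (mod 10)] column 4: given F=6, M=4, carry-in 1, and digits 0,1,3,4,6,8,9 already taken and all letters distinct, F+U≡M (mod 10) forces U=7 ⇒ U=7.
Step 9. [col 6: R + L ≡ M (mod 10)] column 6: given R=1, M=4, carry-in 1, and digits 0,1,3,4,6,7,8,9 already taken and all letters distinct, R+L≡M (mod 10) forces L=2 ⇒ L=2.

Answer: E=9, F=6, L=2, M=4, Q=3, R=1, S=0, T=8, U=7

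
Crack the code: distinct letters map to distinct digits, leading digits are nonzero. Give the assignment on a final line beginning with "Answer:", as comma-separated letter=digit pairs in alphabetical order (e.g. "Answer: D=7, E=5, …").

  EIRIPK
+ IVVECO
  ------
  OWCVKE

Step 1. [col 1: K + O ≡ E (mod 10)] column 1 (K + O ≡ E (mod 10), carry-in 0) doesn't pin O yet; pick O=8 and continue ⇒ O=8.
Step 2. [col 1: K + O ≡ E (mod 10)] column 1 (K + O ≡ E (mod 10), carry-in 0) doesn't pin K yet; pick K=3 and continue ⇒ K=3.
Step 3. [col 1: K + O ≡ E (mod 10)] column 1: given K=3, O=8, carry-in 0, and digits 3,8 already taken and all letters distinct, K+O≡E (mod 10) forces E=1 ⇒ E=1.
Step 4. [col 2: P + C ≡ K (mod 10)] no forcing yet in column 2 (carry-in 1); C=2 is free and consistent — try it. So C=2.
Step 5. [col 2: P + C ≡ K (mod 10)] from column 2 (C=2, K=3, carry-in 1, digits 1,2,3,8 already taken and all letters distinct): P must equal 0, so P=0.
Step 6. [col 3: I + E ≡ V (mod 10)] no forcing yet in column 3 (carry-in 0); V=7 is free and consistent — try it, so V=7.
Step 7. [col 3: I + E ≡ V (mod 10)] in column 3 we have I+E≡V with carry-in 0; given E=1, V=7 and digits 0,1,2,3,7,8 already taken and all letters distinct, that pins I to 6 ⇒ I=6.
Step 8. [col 4: R + V ≡ C (mod 10)] in column 4 we have R+V≡C with carry-in 0; given V=7, C=2 and digits 0,1,2,3,6,7,8 already taken and all letters distinct, that pins R to 5, so R=5.
Step 9. [col 5: I + V ≡ W (mod 10)] in column 5 we have I+V≡W with carry-in 1; given I=6, V=7 and digits 0,1,2,3,5,6,7,8 already taken and all letters distinct, that pins W to 4 ⇒ W=4.

Answer: C=2, E=1, I=6, K=3, O=8, P=0, R=5, V=7, W=4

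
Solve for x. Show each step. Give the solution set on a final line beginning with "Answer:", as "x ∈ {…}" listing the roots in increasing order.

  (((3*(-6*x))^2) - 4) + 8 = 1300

Step 1. [(((3*(-6*x))^2) - 4) + 8 = 1300] 8 comes off first (subtract 8). So sub: ((3*(-6*x))^2) - 4 = 1292.
Step 2. [((3*(-6*x))^2) - 4 = 1292] peel the -4: add 4 from each side. So sub: (3*(-6*x))^2 = 1296.
Step 3. [(3*(-6*x))^2 = 1296] 1296 ≥ 0, LHS is (·)² — take ±√. So sqrt: 3*(-6*x) = 36 or -36.
Step 4. [3*(-6*x) = 36 or -36] 3 out front; divide by 3, so div: -6*x = 12 or -12.
Step 5. [-6*x = 12 or -12] -6·(inner) — divide through by -6. So div: x = -2 or 2.

Answer: x ∈ {-2, 2}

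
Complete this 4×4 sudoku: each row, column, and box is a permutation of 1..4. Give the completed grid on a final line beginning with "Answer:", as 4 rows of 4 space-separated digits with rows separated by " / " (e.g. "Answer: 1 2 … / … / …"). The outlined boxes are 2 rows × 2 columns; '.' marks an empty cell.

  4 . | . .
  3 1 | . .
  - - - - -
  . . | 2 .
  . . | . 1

Step 1. [r2c4∈{2,4}] across row 2, 2 lands solely at r2c4 ⇒ r2c4=2.
Step 2. [r3c4∈{3,4}] 4 has one home in col 4: r3c4 ⇒ r3c4=4.
Step 3. [r4c2∈{2,3,4}] 4 has one home in row 4: r4c2, so r4c2=4.
Step 4. [r4c3∈{3}] r4c3 is down to just 3 ⇒ r4c3=3.
Step 5. [r2c3∈{4}] r2c3's peers cover all but 4 ⇒ r2c3=4.
Step 6. [r1c3∈{1}] r1c3's peers cover all but 1 ⇒ r1c3=1.
Step 7. [r1c2∈{2}] nothing but 2 survives at r1c2 ⇒ r1c2=2.
Step 8. [r3c2∈{3}] r3c2's peers cover all but 3, so r3c2=3.
Step 9. [r1c4∈{3}] r1c4 is down to just 3 ⇒ r1c4=3.
Step 10. [r3c1∈{1}] nothing but 1 survives at r3c1 ⇒ r3c1=1.
Step 11. [r4c1∈{2}] r4c1 has the single candidate 2 ⇒ r4c1=2.

Answer: 4 2 1 3 / 3 1 4 2 / 1 3 2 4 / 2 4 3 1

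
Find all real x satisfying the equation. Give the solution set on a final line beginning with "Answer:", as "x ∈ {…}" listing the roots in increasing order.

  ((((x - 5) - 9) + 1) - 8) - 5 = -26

Step 1. [((((x - 5) - 9) + 1) - 8) - 5 = -26] peel the -5: add 5 from each side ⇒ sub: (((x - 5) - 9) + 1) - 8 = -21.
Step 2. [(((x - 5) - 9) + 1) - 8 = -21] add 8: x sits inside (… - 8), so sub: ((x - 5) - 9) + 1 = -13.
Step 3. [((x - 5) - 9) + 1 = -13] the outer +1 inverts by subtracting 1. So sub: (x - 5) - 9 = -14.
Step 4. [(x - 5) - 9 = -14] peel the -9: add 9 from each side, so sub: x - 5 = -5.
Step 5. [x - 5 = -5] 5 comes off first (add 5). So sub: x = 0.

Answer: x ∈ {0}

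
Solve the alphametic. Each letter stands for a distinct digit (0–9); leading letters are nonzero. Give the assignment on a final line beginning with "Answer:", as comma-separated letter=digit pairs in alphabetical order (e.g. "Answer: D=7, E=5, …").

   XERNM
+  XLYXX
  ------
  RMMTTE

Step 1. [col 1: M + X ≡ E (mod 10)] no forcing yet in column 1 (carry-in 0); E=9 is free and consistent — try it, so E=9.
Step 2. [R] the sum has 6 digits but both addends have 5; that extra leading digit R is the final carry, namely 1 ⇒ R=1.
Step 3. [col 1: M + X ≡ E (mod 10)] no forcing yet in column 1 (carry-in 0); M=3 is free and consistent — try it, so M=3.
Step 4. [col 1: M + X ≡ E (mod 10)] from column 1 (M=3, E=9, carry-in 0, digits 1,3,9 already taken and all letters distinct): X must equal 6 ⇒ X=6.
Step 5. [col 2: N + X ≡ T (mod 10)] N=2 is one option consistent with column 2 (N + X ≡ T (mod 10), carry-in 0) — take it ⇒ N=2.
Step 6. [col 2: N + X ≡ T (mod 10)] column 2: given N=2, X=6, carry-in 0, and digits 1,2,3,6,9 already taken and all letters distinct, N+X≡T (mod 10) forces T=8 ⇒ T=8.
Step 7. [col 3: R + Y ≡ T (mod 10)] column 3 reads R+Y+carry(0)=T with R=1, T=8; with digits 1,2,3,6,8,9 already taken and all letters distinct, the only value for Y is 7, so Y=7.
Step 8. [col 4: E + L ≡ M (mod 10)] column 4: given E=9, M=3, carry-in 0, and digits 1,2,3,6,7,8,9 already taken and all letters distinct, E+L≡M (mod 10) forces L=4. So L=4.

Answer: E=9, L=4, M=3, N=2, R=1, T=8, X=6, Y=7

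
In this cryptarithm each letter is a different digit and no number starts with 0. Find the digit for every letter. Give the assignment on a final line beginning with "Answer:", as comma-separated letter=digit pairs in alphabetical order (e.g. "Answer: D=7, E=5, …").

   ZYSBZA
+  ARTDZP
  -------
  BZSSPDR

Step 1. [B] adding two 6-digit numbers gives at most 6+1 digits, and here it does — B is that final carry and must be 1 ⇒ B=1.
Step 2. [col 1: A + P ≡ R (mod 10)] column 1 (A + P ≡ R (mod 10), carry-in 0) doesn't pin A yet; pick A=9 and continue. So A=9.
Step 3. [col 1: A + P ≡ R (mod 10)] R=4 is one option consistent with column 1 (A + P ≡ R (mod 10), carry-in 0) — take it ⇒ R=4.
Step 4. [col 1: A + P ≡ R (mod 10)] from column 1 (A=9, R=4, carry-in 0, digits 1,4,9 already taken and all letters distinct): P must equal 5 ⇒ P=5.
Step 5. [col 2: Z + Z ≡ D (mod 10)] Z=6 is one option consistent with column 2 (Z + Z ≡ D (mod 10), carry-in 1) — take it. So Z=6.
Step 6. [col 2: Z + Z ≡ D (mod 10)] in column 2 we have Z+Z≡D with carry-in 1; given Z=6 and digits 1,4,5,6,9 already taken and all letters distinct, that pins D to 3 ⇒ D=3.
Step 7. [col 4: S + T ≡ S (mod 10)] in column 4 we have S+T≡S with carry-in 0; given nothing yet and digits 1,3,4,5,6,9 already taken and all letters distinct, that pins T to 0 ⇒ T=0.
Step 8. [col 4: S + T ≡ S (mod 10)] no forcing yet in column 4 (carry-in 0); S=2 is free and consistent — try it, so S=2.
Step 9. [col 5: Y + R ≡ S (mod 10)] column 5 reads Y+R+carry(0)=S with R=4, S=2; with digits 0,1,2,3,4,5,6,9 already taken and all letters distinct, the only value for Y is 8, so Y=8.

Answer: A=9, B=1, D=3, P=5, R=4, S=2, T=0, Y=8, Z=6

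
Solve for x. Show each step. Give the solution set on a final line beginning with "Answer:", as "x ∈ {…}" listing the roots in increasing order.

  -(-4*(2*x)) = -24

Step 1. [-(-4*(2*x)) = -24] flip signs both sides, so neg: -4*(2*x) = 24.
Step 2. [-4*(2*x) = 24] LHS = -4·(…); ÷-4 both sides ⇒ div: 2*x = -6.
Step 3. [2*x = -6] LHS = 2·(…); ÷2 both sides ⇒ div: x = -3.

Answer: x ∈ {-3}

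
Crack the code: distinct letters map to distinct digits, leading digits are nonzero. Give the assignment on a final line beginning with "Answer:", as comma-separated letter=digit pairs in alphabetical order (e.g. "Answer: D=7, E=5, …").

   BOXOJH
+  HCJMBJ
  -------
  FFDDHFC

Step 1. [F] the sum has 7 digits but both addends have 6; that extra leading digit F is the final carry, namely 1. So F=1.
Step 2. [col 1: H + J ≡ C (mod 10)] several values work for J in column 1 (H + J ≡ C (mod 10), carry-in 0); try J=3 ⇒ J=3.
Step 3. [col 1: H + J ≡ C (mod 10)] no forcing yet in column 1 (carry-in 0); H=2 is free and consistent — try it, so H=2.
Step 4. [col 1: H + J ≡ C (mod 10)] from column 1 (H=2, J=3, carry-in 0, digits 1,2,3 already taken and all letters distinct): C must equal 5, so C=5.
Step 5. [col 2: J + B ≡ F (mod 10)] from column 2 (J=3, F=1, carry-in 0, digits 1,2,3,5 already taken and all letters distinct): B must equal 8, so B=8.
Step 6. [col 3: O + M ≡ H (mod 10)] O=4 is one option consistent with column 3 (O + M ≡ H (mod 10), carry-in 1) — take it ⇒ O=4.
Step 7. [col 3: O + M ≡ H (mod 10)] in column 3 we have O+M≡H with carry-in 1; given O=4, H=2 and digits 1,2,3,4,5,8 already taken and all letters distinct, that pins M to 7. So M=7.
Step 8. [col 4: X + J ≡ D (mod 10)] from column 4 (J=3, carry-in 1, digits 1,2,3,4,5,7,8 already taken and all letters distinct): X must equal 6, so X=6.
Step 9. [col 4: X + J ≡ D (mod 10)] column 4 reads X+J+carry(1)=D with X=6, J=3; with digits 1,2,3,4,5,6,7,8 already taken and all letters distinct, the only value for D is 0, so D=0.

Answer: B=8, C=5, D=0, F=1, H=2, J=3, M=7, O=4, X=6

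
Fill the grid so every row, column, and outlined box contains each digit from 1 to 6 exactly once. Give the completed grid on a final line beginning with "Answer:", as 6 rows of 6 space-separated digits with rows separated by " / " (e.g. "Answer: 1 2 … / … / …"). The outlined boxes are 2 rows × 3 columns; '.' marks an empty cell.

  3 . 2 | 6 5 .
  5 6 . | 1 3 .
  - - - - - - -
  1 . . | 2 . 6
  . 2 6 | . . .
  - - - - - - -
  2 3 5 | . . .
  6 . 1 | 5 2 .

Step 1. [r3c5∈{4}] r3c5 is down to just 4. So r3c5=4.
Step 2. [r1c6∈{4}] r1c6's peers cover all but 4. So r1c6=4.
Step 3. [r5c6∈{1}] nothing but 1 survives at r5c6 ⇒ r5c6=1.
Step 4. [r4c4∈{3}] r4c4 has the single candidate 3. So r4c4=3.
Step 5. [r6c6∈{3}] only 3 remains possible at r6c6. So r6c6=3.
Step 6. [r4c1∈{4}] nothing but 4 survives at r4c1 ⇒ r4c1=4.
Step 7. [r2c6∈{2}] r2c6 has the single candidate 2, so r2c6=2.
Step 8. [r1c2∈{1}] r1c2 has the single candidate 1. So r1c2=1.
Step 9. [r4c5∈{1}] only 1 remains possible at r4c5. So r4c5=1.
Step 10. [r4c6∈{5}] r4c6's peers cover all but 5, so r4c6=5.
Step 11. [r5c4∈{4}] r5c4 has the single candidate 4, so r5c4=4.
Step 12. [r3c2∈{5}] r3c2's peers cover all but 5. So r3c2=5.
Step 13. [r3c3∈{3}] nothing but 3 survives at r3c3 ⇒ r3c3=3.
Step 14. [r2c3∈{4}] r2c3's peers cover all but 4. So r2c3=4.
Step 15. [r6c2∈{4}] only 4 remains possible at r6c2. So r6c2=4.
Step 16. [r5c5∈{6}] nothing but 6 survives at r5c5. So r5c5=6.

Answer: 3 1 2 6 5 4 / 5 6 4 1 3 2 / 1 5 3 2 4 6 / 4 2 6 3 1 5 / 2 3 5 4 6 1 / 6 4 1 5 2 3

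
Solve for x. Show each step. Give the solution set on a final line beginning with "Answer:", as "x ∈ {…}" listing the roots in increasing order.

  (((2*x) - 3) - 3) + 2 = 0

Step 1. [(((2*x) - 3) - 3) + 2 = 0] peel the +2: subtract 2 from each side. So sub: ((2*x) - 3) - 3 = -2.
Step 2. [((2*x) - 3) - 3 = -2] 3 comes off first (add 3). So sub: (2*x) - 3 = 1.
Step 3. [(2*x) - 3 = 1] add 3: x sits inside (… - 3). So sub: 2*x = 4.
Step 4. [2*x = 4] 2·(inner) — divide through by 2, so div: x = 2.

Answer: x ∈ {2}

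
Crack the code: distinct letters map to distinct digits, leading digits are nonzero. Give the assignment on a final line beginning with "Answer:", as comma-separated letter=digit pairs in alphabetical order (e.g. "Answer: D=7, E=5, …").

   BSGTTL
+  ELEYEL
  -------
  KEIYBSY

Step 1. [col 1: L + L ≡ Y (mod 10)] column 1 (L + L ≡ Y (mod 10), carry-in 0) doesn't pin Y yet; pick Y=0 and continue, so Y=0.
Step 2. [K] the sum has 7 digits but both addends have 6; that extra leading digit K is the final carry, namely 1, so K=1.
Step 3. [col 1: L + L ≡ Y (mod 10)] in column 1 we have L+L≡Y with carry-in 0; given Y=0 and digits 0,1 already taken and all letters distinct, that pins L to 5 ⇒ L=5.
Step 4. [col 2: T + E ≡ S (mod 10)] S=6 is one option consistent with column 2 (T + E ≡ S (mod 10), carry-in 1) — take it, so S=6.
Step 5. [col 2: T + E ≡ S (mod 10)] no forcing yet in column 2 (carry-in 1); E=7 is free and consistent — try it ⇒ E=7.
Step 6. [col 2: T + E ≡ S (mod 10)] column 2 reads T+E+carry(1)=S with E=7, S=6; with digits 0,1,5,6,7 already taken and all letters distinct, the only value for T is 8, so T=8.
Step 7. [col 3: T + Y ≡ B (mod 10)] column 3: given T=8, Y=0, carry-in 1, and digits 0,1,5,6,7,8 already taken and all letters distinct, T+Y≡B (mod 10) forces B=9. So B=9.
Step 8. [col 4: G + E ≡ Y (mod 10)] column 4 reads G+E+carry(0)=Y with E=7, Y=0; with digits 0,1,5,6,7,8,9 already taken and all letters distinct, the only value for G is 3, so G=3.
Step 9. [col 5: S + L ≡ I (mod 10)] from column 5 (S=6, L=5, carry-in 1, digits 0,1,3,5,6,7,8,9 already taken and all letters distinct): I must equal 2. So I=2.

Answer: B=9, E=7, G=3, I=2, K=1, L=5, S=6, T=8, Y=0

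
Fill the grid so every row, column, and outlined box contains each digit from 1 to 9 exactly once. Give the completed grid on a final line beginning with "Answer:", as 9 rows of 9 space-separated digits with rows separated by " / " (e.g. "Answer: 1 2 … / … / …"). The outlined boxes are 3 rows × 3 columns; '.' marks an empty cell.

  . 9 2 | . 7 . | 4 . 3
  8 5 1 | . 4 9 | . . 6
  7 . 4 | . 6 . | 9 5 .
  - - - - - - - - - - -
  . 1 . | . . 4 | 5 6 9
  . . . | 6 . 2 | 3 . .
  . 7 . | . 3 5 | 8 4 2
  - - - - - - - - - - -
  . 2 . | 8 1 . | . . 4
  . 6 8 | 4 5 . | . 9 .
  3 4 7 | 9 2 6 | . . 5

Step 1. [r5c5∈{8,9}] r5c5 is the only open cell in col 5 admitting 9 ⇒ r5c5=9.
Step 2. [r8c6∈{3,7}] 3 has one home in row 8: r8c6 ⇒ r8c6=3.
Step 3. [r3c9∈{1,8}] col 9 places 8 nowhere but r3c9. So r3c9=8.
Step 4. [r1c8∈{1}] r1c8 is down to just 1 ⇒ r1c8=1.
Step 5. [r3c4∈{1,2,3}] row 3 places 2 nowhere but r3c4. So r3c4=2.
Step 6. [r5c8∈{7}] r5c8 is down to just 7, so r5c8=7.
Step 7. [r8c9∈{1,7}] col 9 places 7 nowhere but r8c9 ⇒ r8c9=7.
Step 8. [r6c3∈{6,9}] col 3 places 6 nowhere but r6c3, so r6c3=6.
Step 9. [r7c3∈{5,9}] across col 3, 9 lands solely at r7c3, so r7c3=9.
Step 10. [r8c7∈{1,2}] row 8 places 2 nowhere but r8c7. So r8c7=2.
Step 11. [r7c1∈{5}] r7c1 is down to just 5. So r7c1=5.
Step 12. [r1c6∈{8}] nothing but 8 survives at r1c6 ⇒ r1c6=8.
Step 13. [r5c1∈{4}] r5c1's peers cover all but 4, so r5c1=4.
Step 14. [r3c2∈{3}] r3c2 is down to just 3, so r3c2=3.
Step 15. [r4c5∈{8}] r4c5 is down to just 8 ⇒ r4c5=8.
Step 16. [r6c1∈{9}] only 9 remains possible at r6c1, so r6c1=9.
Step 17. [r6c4∈{1}] nothing but 1 survives at r6c4. So r6c4=1.
Step 18. [r3c6∈{1}] r3c6's peers cover all but 1, so r3c6=1.
Step 19. [r4c1∈{2}] r4c1's peers cover all but 2, so r4c1=2.
Step 20. [r1c1∈{6}] only 6 remains possible at r1c1 ⇒ r1c1=6.
Step 21. [r7c6∈{7}] r7c6 has the single candidate 7, so r7c6=7.
Step 22. [r8c1∈{1}] nothing but 1 survives at r8c1, so r8c1=1.
Step 23. [r5c9∈{1}] r5c9 has the single candidate 1, so r5c9=1.
Step 24. [r7c8∈{3}] r7c8 is down to just 3 ⇒ r7c8=3.
Step 25. [r1c4∈{5}] nothing but 5 survives at r1c4 ⇒ r1c4=5.
Step 26. [r5c3∈{5}] r5c3 is down to just 5, so r5c3=5.
Step 27. [r9c8∈{8}] nothing but 8 survives at r9c8 ⇒ r9c8=8.
Step 28. [r5c2∈{8}] r5c2 is down to just 8. So r5c2=8.
Step 29. [r7c7∈{6}] only 6 remains possible at r7c7. So r7c7=6.
Step 30. [r4c3∈{3}] nothing but 3 survives at r4c3, so r4c3=3.
Step 31. [r2c7∈{7}] nothing but 7 survives at r2c7, so r2c7=7.
Step 32. [r9c7∈{1}] only 1 remains possible at r9c7. So r9c7=1.
Step 33. [r2c8∈{2}] r2c8 has the single candidate 2 ⇒ r2c8=2.
Step 34. [r2c4∈{3}] r2c4 is down to just 3, so r2c4=3.
Step 35. [r4c4∈{7}] r4c4 is down to just 7. So r4c4=7.

Answer: 6 9 2 5 7 8 4 1 3 / 8 5 1 3 4 9 7 2 6 / 7 3 4 2 6 1 9 5 8 / 2 1 3 7 8 4 5 6 9 / 4 8 5 6 9 2 3 7 1 / 9 7 6 1 3 5 8 4 2 / 5 2 9 8 1 7 6 3 4 / 1 6 8 4 5 3 2 9 7 / 3 4 7 9 2 6 1 8 5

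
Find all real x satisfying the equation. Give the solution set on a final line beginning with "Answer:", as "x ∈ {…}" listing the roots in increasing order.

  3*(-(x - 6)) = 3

Step 1. [3*(-(x - 6)) = 3] divide by the outer 3. So div: -(x - 6) = 1.
Step 2. [-(x - 6) = 1] flip signs both sides, so neg: x - 6 = -1.
Step 3. [x - 6 = -1] -6 is outermost — add 6 both sides, so sub: x = 5.

Answer: x ∈ {5}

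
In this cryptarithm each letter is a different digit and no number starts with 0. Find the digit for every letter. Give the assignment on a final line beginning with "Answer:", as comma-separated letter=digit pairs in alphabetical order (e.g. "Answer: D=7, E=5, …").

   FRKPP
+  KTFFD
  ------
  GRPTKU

Step 1. [col 1: P + D ≡ U (mod 10)] column 1 (P + D ≡ U (mod 10), carry-in 0) doesn't pin U yet; pick U=0 and continue ⇒ U=0.
Step 2. [col 1: P + D ≡ U (mod 10)] D=2 is one option consistent with column 1 (P + D ≡ U (mod 10), carry-in 0) — take it ⇒ D=2.
Step 3. [col 1: P + D ≡ U (mod 10)] in column 1 we have P+D≡U with carry-in 0; given D=2, U=0 and digits 0,2 already taken and all letters distinct, that pins P to 8, so P=8.
Step 4. [G] the sum has 6 digits but both addends have 5; that extra leading digit G is the final carry, namely 1, so G=1.
Step 5. [col 2: P + F ≡ K (mod 10)] several values work for K in column 2 (P + F ≡ K (mod 10), carry-in 1); try K=6. So K=6.
Step 6. [col 2: P + F ≡ K (mod 10)] from column 2 (P=8, K=6, carry-in 1, digits 0,1,2,6,8 already taken and all letters distinct): F must equal 7 ⇒ F=7.
Step 7. [col 3: K + F ≡ T (mod 10)] column 3 reads K+F+carry(1)=T with K=6, F=7; with digits 0,1,2,6,7,8 already taken and all letters distinct, the only value for T is 4, so T=4.
Step 8. [col 4: R + T ≡ P (mod 10)] from column 4 (T=4, P=8, carry-in 1, digits 0,1,2,4,6,7,8 already taken and all letters distinct): R must equal 3. So R=3.

Answer: D=2, F=7, G=1, K=6, P=8, R=3, T=4, U=0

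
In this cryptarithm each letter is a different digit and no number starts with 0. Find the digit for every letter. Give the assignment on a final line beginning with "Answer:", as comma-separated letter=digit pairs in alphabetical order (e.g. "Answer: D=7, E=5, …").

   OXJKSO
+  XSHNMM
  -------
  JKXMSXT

Step 1. [col 1: O + M ≡ T (mod 10)] several values work for T in column 1 (O + M ≡ T (mod 10), carry-in 0); try T=2. So T=2.
Step 2. [col 1: O + M ≡ T (mod 10)] M=8 is one option consistent with column 1 (O + M ≡ T (mod 10), carry-in 0) — take it, so M=8.
Step 3. [J] J is the leading digit of a 7-digit sum of two 6-digit numbers; the final carry is exactly 1. So J=1.
Step 4. [col 1: O + M ≡ T (mod 10)] column 1: given M=8, T=2, carry-in 0, and digits 1,2,8 already taken and all letters distinct, O+M≡T (mod 10) forces O=4. So O=4.
Step 5. [col 2: S + M ≡ X (mod 10)] column 2 (S + M ≡ X (mod 10), carry-in 1) doesn't pin S yet; pick S=0 and continue. So S=0.
Step 6. [col 2: S + M ≡ X (mod 10)] column 2 reads S+M+carry(1)=X with S=0, M=8; with digits 0,1,2,4,8 already taken and all letters distinct, the only value for X is 9, so X=9.
Step 7. [col 3: K + N ≡ S (mod 10)] K=3 is one option consistent with column 3 (K + N ≡ S (mod 10), carry-in 0) — take it. So K=3.
Step 8. [col 3: K + N ≡ S (mod 10)] column 3 reads K+N+carry(0)=S with K=3, S=0; with digits 0,1,2,3,4,8,9 already taken and all letters distinct, the only value for N is 7 ⇒ N=7.
Step 9. [col 4: J + H ≡ M (mod 10)] column 4: given J=1, M=8, carry-in 1, and digits 0,1,2,3,4,7,8,9 already taken and all letters distinct, J+H≡M (mod 10) forces H=6. So H=6.

Answer: H=6, J=1, K=3, M=8, N=7, O=4, S=0, T=2, X=9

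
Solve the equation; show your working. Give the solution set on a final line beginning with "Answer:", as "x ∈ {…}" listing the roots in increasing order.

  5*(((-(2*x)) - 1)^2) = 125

Step 1. [5*(((-(2*x)) - 1)^2) = 125] divide by the outer 5. So div: ((-(2*x)) - 1)^2 = 25.
Step 2. [((-(2*x)) - 1)^2 = 25] 25 ≥ 0, LHS is (·)² — take ±√, so sqrt: (-(2*x)) - 1 = 5 or -5.
Step 3. [(-(2*x)) - 1 = 5 or -5] the outer -1 inverts by adding 1 ⇒ sub: -(2*x) = 6 or -4.
Step 4. [-(2*x) = 6 or -4] flip signs both sides. So neg: 2*x = -6 or 4.
Step 5. [2*x = -6 or 4] 2·(inner) — divide through by 2. So div: x = -3 or 2.

Answer: x ∈ {-3, 2}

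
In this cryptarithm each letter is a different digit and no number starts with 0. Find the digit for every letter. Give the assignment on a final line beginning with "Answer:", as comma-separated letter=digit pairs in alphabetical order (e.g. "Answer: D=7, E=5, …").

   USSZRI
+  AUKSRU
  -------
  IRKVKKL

Step 1. [col 1: I + U ≡ L (mod 10)] column 1 (I + U ≡ L (mod 10), carry-in 0) doesn't pin U yet; pick U=8 and continue, so U=8.
Step 2. [col 1: I + U ≡ L (mod 10)] several values work for L in column 1 (I + U ≡ L (mod 10), carry-in 0); try L=9. So L=9.
Step 3. [col 1: I + U ≡ L (mod 10)] from column 1 (U=8, L=9, carry-in 0, digits 8,9 already taken and all letters distinct): I must equal 1. So I=1.
Step 4. [col 2: R + R ≡ K (mod 10)] several values work for R in column 2 (R + R ≡ K (mod 10), carry-in 0); try R=5 ⇒ R=5.
Step 5. [col 2: R + R ≡ K (mod 10)] from column 2 (R=5, carry-in 0, digits 1,5,8,9 already taken and all letters distinct): K must equal 0. So K=0.
Step 6. [col 3: Z + S ≡ K (mod 10)] several values work for S in column 3 (Z + S ≡ K (mod 10), carry-in 1); try S=2. So S=2.
Step 7. [col 3: Z + S ≡ K (mod 10)] from column 3 (S=2, K=0, carry-in 1, digits 0,1,2,5,8,9 already taken and all letters distinct): Z must equal 7. So Z=7.
Step 8. [col 4: S + K ≡ V (mod 10)] column 4: given S=2, K=0, carry-in 1, and digits 0,1,2,5,7,8,9 already taken and all letters distinct, S+K≡V (mod 10) forces V=3. So V=3.
Step 9. [col 6: U + A ≡ R (mod 10)] from column 6 (U=8, R=5, carry-in 1, digits 0,1,2,3,5,7,8,9 already taken and all letters distinct): A must equal 6 ⇒ A=6.

Answer: A=6, I=1, K=0, L=9, R=5, S=2, U=8, V=3, Z=7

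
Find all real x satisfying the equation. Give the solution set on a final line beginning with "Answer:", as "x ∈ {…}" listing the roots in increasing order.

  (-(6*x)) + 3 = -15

Step 1. [(-(6*x)) + 3 = -15] 3 comes off first (subtract 3), so sub: -(6*x) = -18.
Step 2. [-(6*x) = -18] leading − — multiply by −1, so neg: 6*x = 18.
Step 3. [6*x = 18] 6 out front; divide by 6, so div: x = 3.

Answer: x ∈ {3}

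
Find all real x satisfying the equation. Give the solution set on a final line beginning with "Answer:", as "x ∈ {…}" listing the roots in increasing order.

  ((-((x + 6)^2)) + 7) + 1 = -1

Step 1. [((-((x + 6)^2)) + 7) + 1 = -1] +1 is outermost — subtract 1 both sides, so sub: (-((x + 6)^2)) + 7 = -2.
Step 2. [(-((x + 6)^2)) + 7 = -2] 7 comes off first (subtract 7), so sub: -((x + 6)^2) = -9.
Step 3. [-((x + 6)^2) = -9] leading − — multiply by −1 ⇒ neg: (x + 6)^2 = 9.
Step 4. [(x + 6)^2 = 9] LHS squared, RHS 9 ≥ 0: apply √ (±) ⇒ sqrt: x + 6 = 3 or -3.
Step 5. [x + 6 = 3 or -3] peel the +6: subtract 6 from each side ⇒ sub: x = -3 or -9.

Answer: x ∈ {-9, -3}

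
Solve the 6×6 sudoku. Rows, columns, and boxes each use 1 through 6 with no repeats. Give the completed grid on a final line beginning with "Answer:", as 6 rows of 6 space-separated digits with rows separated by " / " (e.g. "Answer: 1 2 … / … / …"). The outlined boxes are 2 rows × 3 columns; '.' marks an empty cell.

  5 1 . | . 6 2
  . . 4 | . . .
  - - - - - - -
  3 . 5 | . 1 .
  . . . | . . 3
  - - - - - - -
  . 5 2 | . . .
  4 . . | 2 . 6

Step 1. [r3c2∈{2,4,6}] r3c2 is the only open cell in row 3 admitting 2 ⇒ r3c2=2.
Step 2. [r1c4∈{3,4}] across row 1, 4 lands solely at r1c4 ⇒ r1c4=4.
Step 3. [r4c3∈{1,6}] col 3 places 6 nowhere but r4c3. So r4c3=6.
Step 4. [r6c5∈{3,5}] r6c5 is the only open cell in row 6 admitting 5, so r6c5=5.
Step 5. [r2c5∈{3}] r2c5 is down to just 3 ⇒ r2c5=3.
Step 6. [r5c1∈{1,6}] in row 5, 6 fits only at r5c1. So r5c1=6.
Step 7. [r5c5∈{4}] r5c5 is down to just 4. So r5c5=4.
Step 8. [r2c6∈{1,5}] in col 6, 5 fits only at r2c6. So r2c6=5.
Step 9. [r6c2∈{3}] r6c2 has the single candidate 3. So r6c2=3.
Step 10. [r5c4∈{1,3}] row 5 places 3 nowhere but r5c4, so r5c4=3.
Step 11. [r2c1∈{2}] r2c1's peers cover all but 2. So r2c1=2.
Step 12. [r5c6∈{1}] nothing but 1 survives at r5c6, so r5c6=1.
Step 13. [r6c3∈{1}] only 1 remains possible at r6c3 ⇒ r6c3=1.
Step 14. [r3c6∈{4}] r3c6 has the single candidate 4 ⇒ r3c6=4.
Step 15. [r4c2∈{4}] r4c2's peers cover all but 4 ⇒ r4c2=4.
Step 16. [r2c4∈{1}] only 1 remains possible at r2c4 ⇒ r2c4=1.
Step 17. [r1c3∈{3}] r1c3 has the single candidate 3. So r1c3=3.
Step 18. [r2c2∈{6}] nothing but 6 survives at r2c2 ⇒ r2c2=6.
Step 19. [r3c4∈{6}] nothing but 6 survives at r3c4, so r3c4=6.
Step 20. [r4c5∈{2}] nothing but 2 survives at r4c5. So r4c5=2.
Step 21. [r4c1∈{1}] r4c1's peers cover all but 1, so r4c1=1.
Step 22. [r4c4∈{5}] r4c4 has the single candidate 5 ⇒ r4c4=5.

Answer: 5 1 3 4 6 2 / 2 6 4 1 3 5 / 3 2 5 6 1 4 / 1 4 6 5 2 3 / 6 5 2 3 4 1 / 4 3 1 2 5 6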